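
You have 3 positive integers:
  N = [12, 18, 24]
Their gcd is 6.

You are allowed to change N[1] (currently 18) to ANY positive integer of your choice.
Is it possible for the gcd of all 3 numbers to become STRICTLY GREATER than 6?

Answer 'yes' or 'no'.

Answer: yes

Derivation:
Current gcd = 6
gcd of all OTHER numbers (without N[1]=18): gcd([12, 24]) = 12
The new gcd after any change is gcd(12, new_value).
This can be at most 12.
Since 12 > old gcd 6, the gcd CAN increase (e.g., set N[1] = 12).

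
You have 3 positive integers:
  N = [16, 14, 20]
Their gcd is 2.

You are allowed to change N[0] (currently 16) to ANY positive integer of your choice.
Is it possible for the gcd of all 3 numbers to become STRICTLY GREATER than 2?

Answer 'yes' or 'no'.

Answer: no

Derivation:
Current gcd = 2
gcd of all OTHER numbers (without N[0]=16): gcd([14, 20]) = 2
The new gcd after any change is gcd(2, new_value).
This can be at most 2.
Since 2 = old gcd 2, the gcd can only stay the same or decrease.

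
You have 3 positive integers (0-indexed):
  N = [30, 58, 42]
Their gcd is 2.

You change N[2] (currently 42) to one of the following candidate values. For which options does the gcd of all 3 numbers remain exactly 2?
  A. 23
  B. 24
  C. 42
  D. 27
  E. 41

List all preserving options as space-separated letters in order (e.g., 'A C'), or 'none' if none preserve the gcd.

Old gcd = 2; gcd of others (without N[2]) = 2
New gcd for candidate v: gcd(2, v). Preserves old gcd iff gcd(2, v) = 2.
  Option A: v=23, gcd(2,23)=1 -> changes
  Option B: v=24, gcd(2,24)=2 -> preserves
  Option C: v=42, gcd(2,42)=2 -> preserves
  Option D: v=27, gcd(2,27)=1 -> changes
  Option E: v=41, gcd(2,41)=1 -> changes

Answer: B C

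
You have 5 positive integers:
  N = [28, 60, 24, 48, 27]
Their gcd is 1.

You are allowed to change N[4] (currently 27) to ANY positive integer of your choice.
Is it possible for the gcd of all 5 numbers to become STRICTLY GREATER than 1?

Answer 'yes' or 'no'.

Answer: yes

Derivation:
Current gcd = 1
gcd of all OTHER numbers (without N[4]=27): gcd([28, 60, 24, 48]) = 4
The new gcd after any change is gcd(4, new_value).
This can be at most 4.
Since 4 > old gcd 1, the gcd CAN increase (e.g., set N[4] = 4).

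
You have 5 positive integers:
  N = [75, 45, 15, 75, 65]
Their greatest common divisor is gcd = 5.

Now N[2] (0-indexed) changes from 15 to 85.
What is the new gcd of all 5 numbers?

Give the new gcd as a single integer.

Numbers: [75, 45, 15, 75, 65], gcd = 5
Change: index 2, 15 -> 85
gcd of the OTHER numbers (without index 2): gcd([75, 45, 75, 65]) = 5
New gcd = gcd(g_others, new_val) = gcd(5, 85) = 5

Answer: 5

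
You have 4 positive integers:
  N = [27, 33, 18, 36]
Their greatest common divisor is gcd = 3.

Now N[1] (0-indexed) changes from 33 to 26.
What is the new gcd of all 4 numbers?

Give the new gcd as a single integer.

Numbers: [27, 33, 18, 36], gcd = 3
Change: index 1, 33 -> 26
gcd of the OTHER numbers (without index 1): gcd([27, 18, 36]) = 9
New gcd = gcd(g_others, new_val) = gcd(9, 26) = 1

Answer: 1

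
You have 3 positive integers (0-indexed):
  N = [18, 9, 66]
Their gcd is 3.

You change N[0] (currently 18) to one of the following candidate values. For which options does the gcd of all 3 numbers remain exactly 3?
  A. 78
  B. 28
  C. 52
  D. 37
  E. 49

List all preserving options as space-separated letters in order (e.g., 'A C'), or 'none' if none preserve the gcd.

Answer: A

Derivation:
Old gcd = 3; gcd of others (without N[0]) = 3
New gcd for candidate v: gcd(3, v). Preserves old gcd iff gcd(3, v) = 3.
  Option A: v=78, gcd(3,78)=3 -> preserves
  Option B: v=28, gcd(3,28)=1 -> changes
  Option C: v=52, gcd(3,52)=1 -> changes
  Option D: v=37, gcd(3,37)=1 -> changes
  Option E: v=49, gcd(3,49)=1 -> changes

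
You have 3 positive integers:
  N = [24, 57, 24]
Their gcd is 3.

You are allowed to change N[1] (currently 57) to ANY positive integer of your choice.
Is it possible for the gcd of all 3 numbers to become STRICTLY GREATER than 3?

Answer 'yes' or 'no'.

Answer: yes

Derivation:
Current gcd = 3
gcd of all OTHER numbers (without N[1]=57): gcd([24, 24]) = 24
The new gcd after any change is gcd(24, new_value).
This can be at most 24.
Since 24 > old gcd 3, the gcd CAN increase (e.g., set N[1] = 24).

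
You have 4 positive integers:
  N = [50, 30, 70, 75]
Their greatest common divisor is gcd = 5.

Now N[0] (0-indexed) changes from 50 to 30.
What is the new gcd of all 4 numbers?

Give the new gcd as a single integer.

Answer: 5

Derivation:
Numbers: [50, 30, 70, 75], gcd = 5
Change: index 0, 50 -> 30
gcd of the OTHER numbers (without index 0): gcd([30, 70, 75]) = 5
New gcd = gcd(g_others, new_val) = gcd(5, 30) = 5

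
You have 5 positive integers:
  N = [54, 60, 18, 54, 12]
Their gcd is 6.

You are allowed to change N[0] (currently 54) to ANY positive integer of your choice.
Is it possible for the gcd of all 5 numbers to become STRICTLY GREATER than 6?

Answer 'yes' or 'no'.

Answer: no

Derivation:
Current gcd = 6
gcd of all OTHER numbers (without N[0]=54): gcd([60, 18, 54, 12]) = 6
The new gcd after any change is gcd(6, new_value).
This can be at most 6.
Since 6 = old gcd 6, the gcd can only stay the same or decrease.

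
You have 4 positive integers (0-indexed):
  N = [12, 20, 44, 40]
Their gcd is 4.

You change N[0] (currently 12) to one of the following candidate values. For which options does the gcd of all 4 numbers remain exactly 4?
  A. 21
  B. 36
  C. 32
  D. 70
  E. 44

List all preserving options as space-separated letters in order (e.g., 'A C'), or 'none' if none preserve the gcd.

Answer: B C E

Derivation:
Old gcd = 4; gcd of others (without N[0]) = 4
New gcd for candidate v: gcd(4, v). Preserves old gcd iff gcd(4, v) = 4.
  Option A: v=21, gcd(4,21)=1 -> changes
  Option B: v=36, gcd(4,36)=4 -> preserves
  Option C: v=32, gcd(4,32)=4 -> preserves
  Option D: v=70, gcd(4,70)=2 -> changes
  Option E: v=44, gcd(4,44)=4 -> preserves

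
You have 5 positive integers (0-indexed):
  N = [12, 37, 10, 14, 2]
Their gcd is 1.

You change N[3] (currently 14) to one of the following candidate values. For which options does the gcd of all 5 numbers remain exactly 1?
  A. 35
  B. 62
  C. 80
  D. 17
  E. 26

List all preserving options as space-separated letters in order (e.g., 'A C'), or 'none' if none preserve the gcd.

Old gcd = 1; gcd of others (without N[3]) = 1
New gcd for candidate v: gcd(1, v). Preserves old gcd iff gcd(1, v) = 1.
  Option A: v=35, gcd(1,35)=1 -> preserves
  Option B: v=62, gcd(1,62)=1 -> preserves
  Option C: v=80, gcd(1,80)=1 -> preserves
  Option D: v=17, gcd(1,17)=1 -> preserves
  Option E: v=26, gcd(1,26)=1 -> preserves

Answer: A B C D E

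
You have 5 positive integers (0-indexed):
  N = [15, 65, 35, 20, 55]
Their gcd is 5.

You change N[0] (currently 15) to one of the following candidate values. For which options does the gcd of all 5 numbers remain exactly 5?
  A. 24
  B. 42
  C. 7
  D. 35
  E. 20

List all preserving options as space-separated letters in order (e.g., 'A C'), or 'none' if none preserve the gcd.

Answer: D E

Derivation:
Old gcd = 5; gcd of others (without N[0]) = 5
New gcd for candidate v: gcd(5, v). Preserves old gcd iff gcd(5, v) = 5.
  Option A: v=24, gcd(5,24)=1 -> changes
  Option B: v=42, gcd(5,42)=1 -> changes
  Option C: v=7, gcd(5,7)=1 -> changes
  Option D: v=35, gcd(5,35)=5 -> preserves
  Option E: v=20, gcd(5,20)=5 -> preserves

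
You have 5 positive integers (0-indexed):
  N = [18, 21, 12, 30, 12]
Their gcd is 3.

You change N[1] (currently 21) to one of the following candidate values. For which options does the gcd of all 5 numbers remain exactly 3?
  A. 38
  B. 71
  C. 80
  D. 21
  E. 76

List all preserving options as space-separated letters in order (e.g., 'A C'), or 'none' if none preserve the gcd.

Old gcd = 3; gcd of others (without N[1]) = 6
New gcd for candidate v: gcd(6, v). Preserves old gcd iff gcd(6, v) = 3.
  Option A: v=38, gcd(6,38)=2 -> changes
  Option B: v=71, gcd(6,71)=1 -> changes
  Option C: v=80, gcd(6,80)=2 -> changes
  Option D: v=21, gcd(6,21)=3 -> preserves
  Option E: v=76, gcd(6,76)=2 -> changes

Answer: D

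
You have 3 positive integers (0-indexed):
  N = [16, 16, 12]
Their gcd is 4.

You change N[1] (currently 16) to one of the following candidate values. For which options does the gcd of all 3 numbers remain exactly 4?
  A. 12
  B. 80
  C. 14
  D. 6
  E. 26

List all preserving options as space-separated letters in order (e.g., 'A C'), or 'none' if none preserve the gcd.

Old gcd = 4; gcd of others (without N[1]) = 4
New gcd for candidate v: gcd(4, v). Preserves old gcd iff gcd(4, v) = 4.
  Option A: v=12, gcd(4,12)=4 -> preserves
  Option B: v=80, gcd(4,80)=4 -> preserves
  Option C: v=14, gcd(4,14)=2 -> changes
  Option D: v=6, gcd(4,6)=2 -> changes
  Option E: v=26, gcd(4,26)=2 -> changes

Answer: A B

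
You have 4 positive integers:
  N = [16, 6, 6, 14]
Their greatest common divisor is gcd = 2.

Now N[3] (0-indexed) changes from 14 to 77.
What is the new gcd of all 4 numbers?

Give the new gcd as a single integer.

Numbers: [16, 6, 6, 14], gcd = 2
Change: index 3, 14 -> 77
gcd of the OTHER numbers (without index 3): gcd([16, 6, 6]) = 2
New gcd = gcd(g_others, new_val) = gcd(2, 77) = 1

Answer: 1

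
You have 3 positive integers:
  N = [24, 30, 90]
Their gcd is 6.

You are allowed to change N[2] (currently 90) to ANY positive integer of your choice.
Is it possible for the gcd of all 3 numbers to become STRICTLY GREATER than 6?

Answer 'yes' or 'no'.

Answer: no

Derivation:
Current gcd = 6
gcd of all OTHER numbers (without N[2]=90): gcd([24, 30]) = 6
The new gcd after any change is gcd(6, new_value).
This can be at most 6.
Since 6 = old gcd 6, the gcd can only stay the same or decrease.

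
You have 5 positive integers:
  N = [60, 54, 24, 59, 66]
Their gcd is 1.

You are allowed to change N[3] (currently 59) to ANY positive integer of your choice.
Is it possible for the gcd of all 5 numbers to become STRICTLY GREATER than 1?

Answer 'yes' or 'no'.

Answer: yes

Derivation:
Current gcd = 1
gcd of all OTHER numbers (without N[3]=59): gcd([60, 54, 24, 66]) = 6
The new gcd after any change is gcd(6, new_value).
This can be at most 6.
Since 6 > old gcd 1, the gcd CAN increase (e.g., set N[3] = 6).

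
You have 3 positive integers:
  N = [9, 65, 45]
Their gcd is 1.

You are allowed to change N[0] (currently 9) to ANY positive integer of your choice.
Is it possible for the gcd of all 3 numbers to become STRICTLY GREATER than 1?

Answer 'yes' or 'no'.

Current gcd = 1
gcd of all OTHER numbers (without N[0]=9): gcd([65, 45]) = 5
The new gcd after any change is gcd(5, new_value).
This can be at most 5.
Since 5 > old gcd 1, the gcd CAN increase (e.g., set N[0] = 5).

Answer: yes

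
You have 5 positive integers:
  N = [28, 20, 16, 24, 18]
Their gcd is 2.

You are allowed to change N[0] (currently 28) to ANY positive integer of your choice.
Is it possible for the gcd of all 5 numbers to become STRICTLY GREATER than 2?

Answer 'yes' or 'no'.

Answer: no

Derivation:
Current gcd = 2
gcd of all OTHER numbers (without N[0]=28): gcd([20, 16, 24, 18]) = 2
The new gcd after any change is gcd(2, new_value).
This can be at most 2.
Since 2 = old gcd 2, the gcd can only stay the same or decrease.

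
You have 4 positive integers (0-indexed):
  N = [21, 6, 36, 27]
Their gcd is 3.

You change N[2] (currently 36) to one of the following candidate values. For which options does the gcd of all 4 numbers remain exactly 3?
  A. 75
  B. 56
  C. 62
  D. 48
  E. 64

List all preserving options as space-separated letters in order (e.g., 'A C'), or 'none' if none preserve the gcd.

Answer: A D

Derivation:
Old gcd = 3; gcd of others (without N[2]) = 3
New gcd for candidate v: gcd(3, v). Preserves old gcd iff gcd(3, v) = 3.
  Option A: v=75, gcd(3,75)=3 -> preserves
  Option B: v=56, gcd(3,56)=1 -> changes
  Option C: v=62, gcd(3,62)=1 -> changes
  Option D: v=48, gcd(3,48)=3 -> preserves
  Option E: v=64, gcd(3,64)=1 -> changes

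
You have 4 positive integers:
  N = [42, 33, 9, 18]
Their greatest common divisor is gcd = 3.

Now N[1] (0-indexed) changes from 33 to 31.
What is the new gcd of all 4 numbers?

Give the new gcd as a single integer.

Numbers: [42, 33, 9, 18], gcd = 3
Change: index 1, 33 -> 31
gcd of the OTHER numbers (without index 1): gcd([42, 9, 18]) = 3
New gcd = gcd(g_others, new_val) = gcd(3, 31) = 1

Answer: 1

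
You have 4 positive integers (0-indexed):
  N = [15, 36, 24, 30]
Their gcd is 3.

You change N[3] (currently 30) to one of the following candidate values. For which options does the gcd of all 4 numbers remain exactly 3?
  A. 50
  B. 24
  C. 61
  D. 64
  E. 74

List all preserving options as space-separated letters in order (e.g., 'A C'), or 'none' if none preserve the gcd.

Old gcd = 3; gcd of others (without N[3]) = 3
New gcd for candidate v: gcd(3, v). Preserves old gcd iff gcd(3, v) = 3.
  Option A: v=50, gcd(3,50)=1 -> changes
  Option B: v=24, gcd(3,24)=3 -> preserves
  Option C: v=61, gcd(3,61)=1 -> changes
  Option D: v=64, gcd(3,64)=1 -> changes
  Option E: v=74, gcd(3,74)=1 -> changes

Answer: B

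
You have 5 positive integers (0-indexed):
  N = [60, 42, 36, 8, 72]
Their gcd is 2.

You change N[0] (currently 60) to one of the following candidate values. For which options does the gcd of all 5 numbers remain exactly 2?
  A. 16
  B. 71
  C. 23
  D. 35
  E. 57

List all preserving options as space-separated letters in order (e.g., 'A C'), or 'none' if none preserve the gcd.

Answer: A

Derivation:
Old gcd = 2; gcd of others (without N[0]) = 2
New gcd for candidate v: gcd(2, v). Preserves old gcd iff gcd(2, v) = 2.
  Option A: v=16, gcd(2,16)=2 -> preserves
  Option B: v=71, gcd(2,71)=1 -> changes
  Option C: v=23, gcd(2,23)=1 -> changes
  Option D: v=35, gcd(2,35)=1 -> changes
  Option E: v=57, gcd(2,57)=1 -> changes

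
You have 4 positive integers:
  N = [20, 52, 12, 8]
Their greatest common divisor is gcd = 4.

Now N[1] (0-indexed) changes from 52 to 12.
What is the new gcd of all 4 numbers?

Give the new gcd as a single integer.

Answer: 4

Derivation:
Numbers: [20, 52, 12, 8], gcd = 4
Change: index 1, 52 -> 12
gcd of the OTHER numbers (without index 1): gcd([20, 12, 8]) = 4
New gcd = gcd(g_others, new_val) = gcd(4, 12) = 4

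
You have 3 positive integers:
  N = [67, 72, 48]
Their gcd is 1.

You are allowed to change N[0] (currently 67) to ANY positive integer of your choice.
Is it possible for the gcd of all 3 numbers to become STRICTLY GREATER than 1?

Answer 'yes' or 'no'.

Current gcd = 1
gcd of all OTHER numbers (without N[0]=67): gcd([72, 48]) = 24
The new gcd after any change is gcd(24, new_value).
This can be at most 24.
Since 24 > old gcd 1, the gcd CAN increase (e.g., set N[0] = 24).

Answer: yes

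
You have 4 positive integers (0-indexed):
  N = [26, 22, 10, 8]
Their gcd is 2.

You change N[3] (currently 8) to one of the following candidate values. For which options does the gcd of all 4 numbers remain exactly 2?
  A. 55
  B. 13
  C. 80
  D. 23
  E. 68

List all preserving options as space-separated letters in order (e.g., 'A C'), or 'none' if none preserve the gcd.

Old gcd = 2; gcd of others (without N[3]) = 2
New gcd for candidate v: gcd(2, v). Preserves old gcd iff gcd(2, v) = 2.
  Option A: v=55, gcd(2,55)=1 -> changes
  Option B: v=13, gcd(2,13)=1 -> changes
  Option C: v=80, gcd(2,80)=2 -> preserves
  Option D: v=23, gcd(2,23)=1 -> changes
  Option E: v=68, gcd(2,68)=2 -> preserves

Answer: C E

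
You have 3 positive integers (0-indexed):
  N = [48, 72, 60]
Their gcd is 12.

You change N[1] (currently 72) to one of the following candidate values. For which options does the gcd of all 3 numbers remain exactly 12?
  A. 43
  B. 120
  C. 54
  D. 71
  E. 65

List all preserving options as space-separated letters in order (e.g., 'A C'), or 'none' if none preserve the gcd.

Old gcd = 12; gcd of others (without N[1]) = 12
New gcd for candidate v: gcd(12, v). Preserves old gcd iff gcd(12, v) = 12.
  Option A: v=43, gcd(12,43)=1 -> changes
  Option B: v=120, gcd(12,120)=12 -> preserves
  Option C: v=54, gcd(12,54)=6 -> changes
  Option D: v=71, gcd(12,71)=1 -> changes
  Option E: v=65, gcd(12,65)=1 -> changes

Answer: B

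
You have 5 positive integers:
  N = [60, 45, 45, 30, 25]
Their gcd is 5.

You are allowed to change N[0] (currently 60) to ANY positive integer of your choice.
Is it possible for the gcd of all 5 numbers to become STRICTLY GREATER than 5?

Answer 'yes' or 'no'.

Answer: no

Derivation:
Current gcd = 5
gcd of all OTHER numbers (without N[0]=60): gcd([45, 45, 30, 25]) = 5
The new gcd after any change is gcd(5, new_value).
This can be at most 5.
Since 5 = old gcd 5, the gcd can only stay the same or decrease.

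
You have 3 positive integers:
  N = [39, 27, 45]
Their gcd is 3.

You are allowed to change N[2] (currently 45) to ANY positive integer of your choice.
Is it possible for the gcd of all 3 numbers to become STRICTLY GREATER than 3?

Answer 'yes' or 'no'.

Current gcd = 3
gcd of all OTHER numbers (without N[2]=45): gcd([39, 27]) = 3
The new gcd after any change is gcd(3, new_value).
This can be at most 3.
Since 3 = old gcd 3, the gcd can only stay the same or decrease.

Answer: no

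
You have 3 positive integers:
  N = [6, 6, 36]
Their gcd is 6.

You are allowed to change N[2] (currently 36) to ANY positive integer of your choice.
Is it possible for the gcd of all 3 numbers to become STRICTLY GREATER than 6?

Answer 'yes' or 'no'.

Answer: no

Derivation:
Current gcd = 6
gcd of all OTHER numbers (without N[2]=36): gcd([6, 6]) = 6
The new gcd after any change is gcd(6, new_value).
This can be at most 6.
Since 6 = old gcd 6, the gcd can only stay the same or decrease.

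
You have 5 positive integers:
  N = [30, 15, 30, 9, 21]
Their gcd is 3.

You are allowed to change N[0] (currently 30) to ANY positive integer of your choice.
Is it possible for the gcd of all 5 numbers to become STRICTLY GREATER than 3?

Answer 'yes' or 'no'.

Answer: no

Derivation:
Current gcd = 3
gcd of all OTHER numbers (without N[0]=30): gcd([15, 30, 9, 21]) = 3
The new gcd after any change is gcd(3, new_value).
This can be at most 3.
Since 3 = old gcd 3, the gcd can only stay the same or decrease.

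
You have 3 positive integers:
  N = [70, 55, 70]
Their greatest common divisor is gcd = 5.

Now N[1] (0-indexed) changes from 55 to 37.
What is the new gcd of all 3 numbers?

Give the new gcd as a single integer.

Answer: 1

Derivation:
Numbers: [70, 55, 70], gcd = 5
Change: index 1, 55 -> 37
gcd of the OTHER numbers (without index 1): gcd([70, 70]) = 70
New gcd = gcd(g_others, new_val) = gcd(70, 37) = 1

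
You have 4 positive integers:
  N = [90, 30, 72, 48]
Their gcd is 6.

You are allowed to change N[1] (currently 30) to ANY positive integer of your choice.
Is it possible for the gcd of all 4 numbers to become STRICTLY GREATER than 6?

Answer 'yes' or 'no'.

Answer: no

Derivation:
Current gcd = 6
gcd of all OTHER numbers (without N[1]=30): gcd([90, 72, 48]) = 6
The new gcd after any change is gcd(6, new_value).
This can be at most 6.
Since 6 = old gcd 6, the gcd can only stay the same or decrease.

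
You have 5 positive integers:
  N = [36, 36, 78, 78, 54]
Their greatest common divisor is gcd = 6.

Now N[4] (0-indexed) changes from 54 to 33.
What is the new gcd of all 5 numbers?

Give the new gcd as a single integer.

Answer: 3

Derivation:
Numbers: [36, 36, 78, 78, 54], gcd = 6
Change: index 4, 54 -> 33
gcd of the OTHER numbers (without index 4): gcd([36, 36, 78, 78]) = 6
New gcd = gcd(g_others, new_val) = gcd(6, 33) = 3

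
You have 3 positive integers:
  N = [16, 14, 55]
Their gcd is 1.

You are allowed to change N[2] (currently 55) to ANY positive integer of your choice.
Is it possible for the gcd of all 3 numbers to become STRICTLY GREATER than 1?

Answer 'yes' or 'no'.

Current gcd = 1
gcd of all OTHER numbers (without N[2]=55): gcd([16, 14]) = 2
The new gcd after any change is gcd(2, new_value).
This can be at most 2.
Since 2 > old gcd 1, the gcd CAN increase (e.g., set N[2] = 2).

Answer: yes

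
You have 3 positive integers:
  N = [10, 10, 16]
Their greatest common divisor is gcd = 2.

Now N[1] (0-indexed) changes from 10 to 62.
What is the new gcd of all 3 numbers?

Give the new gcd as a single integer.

Numbers: [10, 10, 16], gcd = 2
Change: index 1, 10 -> 62
gcd of the OTHER numbers (without index 1): gcd([10, 16]) = 2
New gcd = gcd(g_others, new_val) = gcd(2, 62) = 2

Answer: 2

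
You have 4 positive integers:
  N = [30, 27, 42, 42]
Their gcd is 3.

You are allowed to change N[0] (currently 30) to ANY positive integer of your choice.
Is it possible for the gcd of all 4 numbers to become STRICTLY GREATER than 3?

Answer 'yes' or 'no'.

Current gcd = 3
gcd of all OTHER numbers (without N[0]=30): gcd([27, 42, 42]) = 3
The new gcd after any change is gcd(3, new_value).
This can be at most 3.
Since 3 = old gcd 3, the gcd can only stay the same or decrease.

Answer: no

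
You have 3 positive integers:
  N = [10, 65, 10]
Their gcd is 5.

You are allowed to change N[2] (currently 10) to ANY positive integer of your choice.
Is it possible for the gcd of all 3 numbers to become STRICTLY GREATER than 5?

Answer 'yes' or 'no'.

Current gcd = 5
gcd of all OTHER numbers (without N[2]=10): gcd([10, 65]) = 5
The new gcd after any change is gcd(5, new_value).
This can be at most 5.
Since 5 = old gcd 5, the gcd can only stay the same or decrease.

Answer: no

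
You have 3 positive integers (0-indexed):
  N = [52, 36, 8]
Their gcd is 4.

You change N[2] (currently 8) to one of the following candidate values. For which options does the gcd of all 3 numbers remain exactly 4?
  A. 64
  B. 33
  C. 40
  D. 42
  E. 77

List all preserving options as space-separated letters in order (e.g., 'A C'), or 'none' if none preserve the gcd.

Old gcd = 4; gcd of others (without N[2]) = 4
New gcd for candidate v: gcd(4, v). Preserves old gcd iff gcd(4, v) = 4.
  Option A: v=64, gcd(4,64)=4 -> preserves
  Option B: v=33, gcd(4,33)=1 -> changes
  Option C: v=40, gcd(4,40)=4 -> preserves
  Option D: v=42, gcd(4,42)=2 -> changes
  Option E: v=77, gcd(4,77)=1 -> changes

Answer: A C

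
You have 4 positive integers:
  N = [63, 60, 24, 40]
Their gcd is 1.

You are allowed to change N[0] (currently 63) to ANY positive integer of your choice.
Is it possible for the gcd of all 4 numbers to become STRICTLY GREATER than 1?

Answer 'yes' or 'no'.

Answer: yes

Derivation:
Current gcd = 1
gcd of all OTHER numbers (without N[0]=63): gcd([60, 24, 40]) = 4
The new gcd after any change is gcd(4, new_value).
This can be at most 4.
Since 4 > old gcd 1, the gcd CAN increase (e.g., set N[0] = 4).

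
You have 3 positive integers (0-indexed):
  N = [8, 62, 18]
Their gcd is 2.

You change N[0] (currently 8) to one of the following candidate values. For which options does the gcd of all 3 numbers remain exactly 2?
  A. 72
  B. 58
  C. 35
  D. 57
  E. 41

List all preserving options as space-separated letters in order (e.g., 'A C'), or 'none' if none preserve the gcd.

Old gcd = 2; gcd of others (without N[0]) = 2
New gcd for candidate v: gcd(2, v). Preserves old gcd iff gcd(2, v) = 2.
  Option A: v=72, gcd(2,72)=2 -> preserves
  Option B: v=58, gcd(2,58)=2 -> preserves
  Option C: v=35, gcd(2,35)=1 -> changes
  Option D: v=57, gcd(2,57)=1 -> changes
  Option E: v=41, gcd(2,41)=1 -> changes

Answer: A B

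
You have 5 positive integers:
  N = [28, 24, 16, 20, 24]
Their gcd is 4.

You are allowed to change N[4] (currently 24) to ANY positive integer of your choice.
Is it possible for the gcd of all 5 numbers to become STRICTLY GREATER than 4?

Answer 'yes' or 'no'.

Answer: no

Derivation:
Current gcd = 4
gcd of all OTHER numbers (without N[4]=24): gcd([28, 24, 16, 20]) = 4
The new gcd after any change is gcd(4, new_value).
This can be at most 4.
Since 4 = old gcd 4, the gcd can only stay the same or decrease.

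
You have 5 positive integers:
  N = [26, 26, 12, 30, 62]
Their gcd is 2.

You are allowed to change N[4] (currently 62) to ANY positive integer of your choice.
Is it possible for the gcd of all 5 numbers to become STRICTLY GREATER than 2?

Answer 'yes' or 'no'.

Current gcd = 2
gcd of all OTHER numbers (without N[4]=62): gcd([26, 26, 12, 30]) = 2
The new gcd after any change is gcd(2, new_value).
This can be at most 2.
Since 2 = old gcd 2, the gcd can only stay the same or decrease.

Answer: no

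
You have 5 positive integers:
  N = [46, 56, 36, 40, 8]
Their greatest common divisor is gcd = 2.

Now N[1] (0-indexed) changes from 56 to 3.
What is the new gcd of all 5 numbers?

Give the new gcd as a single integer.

Answer: 1

Derivation:
Numbers: [46, 56, 36, 40, 8], gcd = 2
Change: index 1, 56 -> 3
gcd of the OTHER numbers (without index 1): gcd([46, 36, 40, 8]) = 2
New gcd = gcd(g_others, new_val) = gcd(2, 3) = 1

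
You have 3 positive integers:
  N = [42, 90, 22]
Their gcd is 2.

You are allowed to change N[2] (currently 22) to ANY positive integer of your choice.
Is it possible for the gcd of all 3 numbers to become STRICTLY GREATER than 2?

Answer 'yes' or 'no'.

Current gcd = 2
gcd of all OTHER numbers (without N[2]=22): gcd([42, 90]) = 6
The new gcd after any change is gcd(6, new_value).
This can be at most 6.
Since 6 > old gcd 2, the gcd CAN increase (e.g., set N[2] = 6).

Answer: yes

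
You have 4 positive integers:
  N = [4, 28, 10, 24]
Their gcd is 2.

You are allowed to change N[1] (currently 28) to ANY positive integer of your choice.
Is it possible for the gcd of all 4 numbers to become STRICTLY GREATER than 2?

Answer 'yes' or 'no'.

Current gcd = 2
gcd of all OTHER numbers (without N[1]=28): gcd([4, 10, 24]) = 2
The new gcd after any change is gcd(2, new_value).
This can be at most 2.
Since 2 = old gcd 2, the gcd can only stay the same or decrease.

Answer: no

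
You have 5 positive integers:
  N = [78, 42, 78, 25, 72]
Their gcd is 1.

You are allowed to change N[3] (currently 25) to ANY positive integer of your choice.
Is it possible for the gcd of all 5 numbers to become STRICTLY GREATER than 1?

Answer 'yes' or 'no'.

Current gcd = 1
gcd of all OTHER numbers (without N[3]=25): gcd([78, 42, 78, 72]) = 6
The new gcd after any change is gcd(6, new_value).
This can be at most 6.
Since 6 > old gcd 1, the gcd CAN increase (e.g., set N[3] = 6).

Answer: yes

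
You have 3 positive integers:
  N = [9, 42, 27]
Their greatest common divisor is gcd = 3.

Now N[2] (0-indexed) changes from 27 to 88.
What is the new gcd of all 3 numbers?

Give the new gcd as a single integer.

Answer: 1

Derivation:
Numbers: [9, 42, 27], gcd = 3
Change: index 2, 27 -> 88
gcd of the OTHER numbers (without index 2): gcd([9, 42]) = 3
New gcd = gcd(g_others, new_val) = gcd(3, 88) = 1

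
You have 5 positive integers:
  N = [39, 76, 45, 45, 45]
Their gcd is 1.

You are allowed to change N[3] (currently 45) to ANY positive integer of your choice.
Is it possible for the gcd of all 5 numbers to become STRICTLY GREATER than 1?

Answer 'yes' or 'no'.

Current gcd = 1
gcd of all OTHER numbers (without N[3]=45): gcd([39, 76, 45, 45]) = 1
The new gcd after any change is gcd(1, new_value).
This can be at most 1.
Since 1 = old gcd 1, the gcd can only stay the same or decrease.

Answer: no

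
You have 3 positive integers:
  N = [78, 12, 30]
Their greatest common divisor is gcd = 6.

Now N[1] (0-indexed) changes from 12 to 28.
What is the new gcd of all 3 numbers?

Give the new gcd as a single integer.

Answer: 2

Derivation:
Numbers: [78, 12, 30], gcd = 6
Change: index 1, 12 -> 28
gcd of the OTHER numbers (without index 1): gcd([78, 30]) = 6
New gcd = gcd(g_others, new_val) = gcd(6, 28) = 2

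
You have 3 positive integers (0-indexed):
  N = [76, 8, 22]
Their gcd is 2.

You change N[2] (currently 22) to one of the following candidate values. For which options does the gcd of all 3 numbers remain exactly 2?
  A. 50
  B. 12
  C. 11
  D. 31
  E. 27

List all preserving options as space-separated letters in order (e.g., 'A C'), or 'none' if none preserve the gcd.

Old gcd = 2; gcd of others (without N[2]) = 4
New gcd for candidate v: gcd(4, v). Preserves old gcd iff gcd(4, v) = 2.
  Option A: v=50, gcd(4,50)=2 -> preserves
  Option B: v=12, gcd(4,12)=4 -> changes
  Option C: v=11, gcd(4,11)=1 -> changes
  Option D: v=31, gcd(4,31)=1 -> changes
  Option E: v=27, gcd(4,27)=1 -> changes

Answer: A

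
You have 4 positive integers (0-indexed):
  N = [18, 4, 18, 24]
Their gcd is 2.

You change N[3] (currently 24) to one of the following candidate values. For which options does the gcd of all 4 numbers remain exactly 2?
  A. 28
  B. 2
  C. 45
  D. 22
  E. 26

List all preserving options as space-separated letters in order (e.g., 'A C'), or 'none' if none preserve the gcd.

Old gcd = 2; gcd of others (without N[3]) = 2
New gcd for candidate v: gcd(2, v). Preserves old gcd iff gcd(2, v) = 2.
  Option A: v=28, gcd(2,28)=2 -> preserves
  Option B: v=2, gcd(2,2)=2 -> preserves
  Option C: v=45, gcd(2,45)=1 -> changes
  Option D: v=22, gcd(2,22)=2 -> preserves
  Option E: v=26, gcd(2,26)=2 -> preserves

Answer: A B D E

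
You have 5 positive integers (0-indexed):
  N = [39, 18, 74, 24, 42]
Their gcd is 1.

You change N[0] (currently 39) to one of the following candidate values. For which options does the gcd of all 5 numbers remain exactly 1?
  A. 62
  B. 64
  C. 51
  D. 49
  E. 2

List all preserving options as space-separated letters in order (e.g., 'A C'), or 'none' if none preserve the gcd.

Answer: C D

Derivation:
Old gcd = 1; gcd of others (without N[0]) = 2
New gcd for candidate v: gcd(2, v). Preserves old gcd iff gcd(2, v) = 1.
  Option A: v=62, gcd(2,62)=2 -> changes
  Option B: v=64, gcd(2,64)=2 -> changes
  Option C: v=51, gcd(2,51)=1 -> preserves
  Option D: v=49, gcd(2,49)=1 -> preserves
  Option E: v=2, gcd(2,2)=2 -> changes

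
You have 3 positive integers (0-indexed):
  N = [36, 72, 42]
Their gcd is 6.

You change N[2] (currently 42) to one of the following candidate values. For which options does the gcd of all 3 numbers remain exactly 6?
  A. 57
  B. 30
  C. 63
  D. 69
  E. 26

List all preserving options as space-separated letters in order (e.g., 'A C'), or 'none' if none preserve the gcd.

Answer: B

Derivation:
Old gcd = 6; gcd of others (without N[2]) = 36
New gcd for candidate v: gcd(36, v). Preserves old gcd iff gcd(36, v) = 6.
  Option A: v=57, gcd(36,57)=3 -> changes
  Option B: v=30, gcd(36,30)=6 -> preserves
  Option C: v=63, gcd(36,63)=9 -> changes
  Option D: v=69, gcd(36,69)=3 -> changes
  Option E: v=26, gcd(36,26)=2 -> changes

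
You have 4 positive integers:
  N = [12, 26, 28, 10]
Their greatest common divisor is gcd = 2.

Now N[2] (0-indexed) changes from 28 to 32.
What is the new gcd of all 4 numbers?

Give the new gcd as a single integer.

Numbers: [12, 26, 28, 10], gcd = 2
Change: index 2, 28 -> 32
gcd of the OTHER numbers (without index 2): gcd([12, 26, 10]) = 2
New gcd = gcd(g_others, new_val) = gcd(2, 32) = 2

Answer: 2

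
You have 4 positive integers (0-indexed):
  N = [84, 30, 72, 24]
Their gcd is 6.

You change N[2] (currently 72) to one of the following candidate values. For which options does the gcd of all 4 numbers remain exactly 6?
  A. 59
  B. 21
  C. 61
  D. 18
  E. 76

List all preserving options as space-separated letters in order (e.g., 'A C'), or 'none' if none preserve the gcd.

Answer: D

Derivation:
Old gcd = 6; gcd of others (without N[2]) = 6
New gcd for candidate v: gcd(6, v). Preserves old gcd iff gcd(6, v) = 6.
  Option A: v=59, gcd(6,59)=1 -> changes
  Option B: v=21, gcd(6,21)=3 -> changes
  Option C: v=61, gcd(6,61)=1 -> changes
  Option D: v=18, gcd(6,18)=6 -> preserves
  Option E: v=76, gcd(6,76)=2 -> changes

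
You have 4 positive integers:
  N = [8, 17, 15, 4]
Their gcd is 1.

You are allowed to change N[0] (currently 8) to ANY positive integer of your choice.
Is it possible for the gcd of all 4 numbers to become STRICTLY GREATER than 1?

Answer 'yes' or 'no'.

Current gcd = 1
gcd of all OTHER numbers (without N[0]=8): gcd([17, 15, 4]) = 1
The new gcd after any change is gcd(1, new_value).
This can be at most 1.
Since 1 = old gcd 1, the gcd can only stay the same or decrease.

Answer: no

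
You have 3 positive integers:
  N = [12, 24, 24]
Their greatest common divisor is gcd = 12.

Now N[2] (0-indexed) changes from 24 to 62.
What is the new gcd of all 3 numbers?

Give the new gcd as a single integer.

Numbers: [12, 24, 24], gcd = 12
Change: index 2, 24 -> 62
gcd of the OTHER numbers (without index 2): gcd([12, 24]) = 12
New gcd = gcd(g_others, new_val) = gcd(12, 62) = 2

Answer: 2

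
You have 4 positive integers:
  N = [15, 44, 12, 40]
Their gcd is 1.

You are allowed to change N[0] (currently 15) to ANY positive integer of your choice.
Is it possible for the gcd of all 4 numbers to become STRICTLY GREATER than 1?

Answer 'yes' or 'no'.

Current gcd = 1
gcd of all OTHER numbers (without N[0]=15): gcd([44, 12, 40]) = 4
The new gcd after any change is gcd(4, new_value).
This can be at most 4.
Since 4 > old gcd 1, the gcd CAN increase (e.g., set N[0] = 4).

Answer: yes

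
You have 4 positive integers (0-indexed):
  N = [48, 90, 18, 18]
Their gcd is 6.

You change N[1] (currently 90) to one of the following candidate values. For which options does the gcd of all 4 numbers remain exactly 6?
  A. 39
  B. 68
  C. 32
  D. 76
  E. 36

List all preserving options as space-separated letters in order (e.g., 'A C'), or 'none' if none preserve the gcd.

Answer: E

Derivation:
Old gcd = 6; gcd of others (without N[1]) = 6
New gcd for candidate v: gcd(6, v). Preserves old gcd iff gcd(6, v) = 6.
  Option A: v=39, gcd(6,39)=3 -> changes
  Option B: v=68, gcd(6,68)=2 -> changes
  Option C: v=32, gcd(6,32)=2 -> changes
  Option D: v=76, gcd(6,76)=2 -> changes
  Option E: v=36, gcd(6,36)=6 -> preserves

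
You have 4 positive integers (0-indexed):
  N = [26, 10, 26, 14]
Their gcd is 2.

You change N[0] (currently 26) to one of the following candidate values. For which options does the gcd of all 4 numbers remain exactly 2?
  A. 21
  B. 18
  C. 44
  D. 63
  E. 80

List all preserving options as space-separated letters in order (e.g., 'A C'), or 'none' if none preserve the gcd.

Answer: B C E

Derivation:
Old gcd = 2; gcd of others (without N[0]) = 2
New gcd for candidate v: gcd(2, v). Preserves old gcd iff gcd(2, v) = 2.
  Option A: v=21, gcd(2,21)=1 -> changes
  Option B: v=18, gcd(2,18)=2 -> preserves
  Option C: v=44, gcd(2,44)=2 -> preserves
  Option D: v=63, gcd(2,63)=1 -> changes
  Option E: v=80, gcd(2,80)=2 -> preserves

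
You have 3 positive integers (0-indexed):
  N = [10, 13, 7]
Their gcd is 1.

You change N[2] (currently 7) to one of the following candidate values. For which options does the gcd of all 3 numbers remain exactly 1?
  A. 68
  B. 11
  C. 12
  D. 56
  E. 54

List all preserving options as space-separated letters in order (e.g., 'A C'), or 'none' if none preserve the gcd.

Answer: A B C D E

Derivation:
Old gcd = 1; gcd of others (without N[2]) = 1
New gcd for candidate v: gcd(1, v). Preserves old gcd iff gcd(1, v) = 1.
  Option A: v=68, gcd(1,68)=1 -> preserves
  Option B: v=11, gcd(1,11)=1 -> preserves
  Option C: v=12, gcd(1,12)=1 -> preserves
  Option D: v=56, gcd(1,56)=1 -> preserves
  Option E: v=54, gcd(1,54)=1 -> preserves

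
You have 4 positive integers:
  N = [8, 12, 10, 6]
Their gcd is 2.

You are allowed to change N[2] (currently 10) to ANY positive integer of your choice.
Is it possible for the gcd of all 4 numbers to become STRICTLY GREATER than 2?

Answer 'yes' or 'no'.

Current gcd = 2
gcd of all OTHER numbers (without N[2]=10): gcd([8, 12, 6]) = 2
The new gcd after any change is gcd(2, new_value).
This can be at most 2.
Since 2 = old gcd 2, the gcd can only stay the same or decrease.

Answer: no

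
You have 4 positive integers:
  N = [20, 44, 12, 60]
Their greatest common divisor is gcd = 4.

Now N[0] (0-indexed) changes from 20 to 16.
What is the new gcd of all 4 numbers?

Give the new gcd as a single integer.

Numbers: [20, 44, 12, 60], gcd = 4
Change: index 0, 20 -> 16
gcd of the OTHER numbers (without index 0): gcd([44, 12, 60]) = 4
New gcd = gcd(g_others, new_val) = gcd(4, 16) = 4

Answer: 4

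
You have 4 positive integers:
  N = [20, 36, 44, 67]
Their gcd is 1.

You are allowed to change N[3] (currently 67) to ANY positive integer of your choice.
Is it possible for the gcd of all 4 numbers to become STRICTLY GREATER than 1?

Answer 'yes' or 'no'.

Current gcd = 1
gcd of all OTHER numbers (without N[3]=67): gcd([20, 36, 44]) = 4
The new gcd after any change is gcd(4, new_value).
This can be at most 4.
Since 4 > old gcd 1, the gcd CAN increase (e.g., set N[3] = 4).

Answer: yes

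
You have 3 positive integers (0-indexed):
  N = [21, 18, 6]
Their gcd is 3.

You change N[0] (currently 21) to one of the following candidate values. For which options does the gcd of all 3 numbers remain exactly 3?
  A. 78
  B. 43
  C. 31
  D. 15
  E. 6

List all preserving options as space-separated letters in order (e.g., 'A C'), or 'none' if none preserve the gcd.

Old gcd = 3; gcd of others (without N[0]) = 6
New gcd for candidate v: gcd(6, v). Preserves old gcd iff gcd(6, v) = 3.
  Option A: v=78, gcd(6,78)=6 -> changes
  Option B: v=43, gcd(6,43)=1 -> changes
  Option C: v=31, gcd(6,31)=1 -> changes
  Option D: v=15, gcd(6,15)=3 -> preserves
  Option E: v=6, gcd(6,6)=6 -> changes

Answer: D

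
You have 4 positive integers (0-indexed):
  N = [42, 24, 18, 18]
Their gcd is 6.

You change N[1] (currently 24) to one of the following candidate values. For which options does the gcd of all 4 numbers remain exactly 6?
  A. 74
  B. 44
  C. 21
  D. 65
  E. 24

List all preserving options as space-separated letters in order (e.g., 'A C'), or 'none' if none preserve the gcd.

Answer: E

Derivation:
Old gcd = 6; gcd of others (without N[1]) = 6
New gcd for candidate v: gcd(6, v). Preserves old gcd iff gcd(6, v) = 6.
  Option A: v=74, gcd(6,74)=2 -> changes
  Option B: v=44, gcd(6,44)=2 -> changes
  Option C: v=21, gcd(6,21)=3 -> changes
  Option D: v=65, gcd(6,65)=1 -> changes
  Option E: v=24, gcd(6,24)=6 -> preserves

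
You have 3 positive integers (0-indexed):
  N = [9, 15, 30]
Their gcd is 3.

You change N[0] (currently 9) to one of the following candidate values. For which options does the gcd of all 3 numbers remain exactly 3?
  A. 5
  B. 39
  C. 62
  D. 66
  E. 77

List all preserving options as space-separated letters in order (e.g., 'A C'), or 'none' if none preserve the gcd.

Answer: B D

Derivation:
Old gcd = 3; gcd of others (without N[0]) = 15
New gcd for candidate v: gcd(15, v). Preserves old gcd iff gcd(15, v) = 3.
  Option A: v=5, gcd(15,5)=5 -> changes
  Option B: v=39, gcd(15,39)=3 -> preserves
  Option C: v=62, gcd(15,62)=1 -> changes
  Option D: v=66, gcd(15,66)=3 -> preserves
  Option E: v=77, gcd(15,77)=1 -> changes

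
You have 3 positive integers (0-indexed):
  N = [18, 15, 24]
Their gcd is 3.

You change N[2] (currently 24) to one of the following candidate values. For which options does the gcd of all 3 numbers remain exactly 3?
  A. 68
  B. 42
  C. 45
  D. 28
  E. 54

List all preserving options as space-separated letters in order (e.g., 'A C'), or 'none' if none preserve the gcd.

Old gcd = 3; gcd of others (without N[2]) = 3
New gcd for candidate v: gcd(3, v). Preserves old gcd iff gcd(3, v) = 3.
  Option A: v=68, gcd(3,68)=1 -> changes
  Option B: v=42, gcd(3,42)=3 -> preserves
  Option C: v=45, gcd(3,45)=3 -> preserves
  Option D: v=28, gcd(3,28)=1 -> changes
  Option E: v=54, gcd(3,54)=3 -> preserves

Answer: B C E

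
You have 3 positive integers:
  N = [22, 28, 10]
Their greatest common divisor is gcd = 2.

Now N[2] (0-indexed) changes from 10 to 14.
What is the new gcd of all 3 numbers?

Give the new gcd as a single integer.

Numbers: [22, 28, 10], gcd = 2
Change: index 2, 10 -> 14
gcd of the OTHER numbers (without index 2): gcd([22, 28]) = 2
New gcd = gcd(g_others, new_val) = gcd(2, 14) = 2

Answer: 2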